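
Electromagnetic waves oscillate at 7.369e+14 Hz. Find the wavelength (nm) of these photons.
406.83 nm

Using the wave equation: c = fλ

Solving for wavelength:
λ = c/f = (3×10⁸ m/s) / (7.369e+14 Hz)
λ = 406.83 nm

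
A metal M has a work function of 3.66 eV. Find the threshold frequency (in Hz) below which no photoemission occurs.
8.8498e+14 Hz

The threshold frequency is when the photon energy equals the work function:
hf₀ = φ

Solving for f₀:
f₀ = φ/h = (3.66 eV × 1.602×10⁻¹⁹ J/eV) / (6.626×10⁻³⁴ J·s)
f₀ = 8.8498e+14 Hz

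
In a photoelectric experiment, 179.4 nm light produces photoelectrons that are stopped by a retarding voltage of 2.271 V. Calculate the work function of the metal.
4.64 eV

The stopping potential gives the maximum kinetic energy: KE_max = eV_s = 2.271 eV

From Einstein's photoelectric equation: KE_max = hc/λ - φ
Rearranging: φ = hc/λ - KE_max

Calculate photon energy:
E_photon = hc/λ = (6.626×10⁻³⁴ J·s)(3×10⁸ m/s) / (179.4×10⁻⁹ m) = 6.9110 eV

Therefore:
φ = 6.9110 - 2.271 = 4.64 eV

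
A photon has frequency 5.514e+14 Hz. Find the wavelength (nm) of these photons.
543.69 nm

Using the wave equation: c = fλ

Solving for wavelength:
λ = c/f = (3×10⁸ m/s) / (5.514e+14 Hz)
λ = 543.69 nm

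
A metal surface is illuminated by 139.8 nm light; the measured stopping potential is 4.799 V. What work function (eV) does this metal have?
4.07 eV

The stopping potential gives the maximum kinetic energy: KE_max = eV_s = 4.799 eV

From Einstein's photoelectric equation: KE_max = hc/λ - φ
Rearranging: φ = hc/λ - KE_max

Calculate photon energy:
E_photon = hc/λ = (6.626×10⁻³⁴ J·s)(3×10⁸ m/s) / (139.8×10⁻⁹ m) = 8.8687 eV

Therefore:
φ = 8.8687 - 4.799 = 4.07 eV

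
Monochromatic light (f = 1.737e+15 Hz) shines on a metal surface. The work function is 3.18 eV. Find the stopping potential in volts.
4.0037 V

The stopping potential V_s satisfies: eV_s = KE_max

First, find KE_max using Einstein's equation:
E_photon = hf = (6.626×10⁻³⁴ J·s)(1.737e+15 Hz) = 7.1837 eV
KE_max = E_photon - φ = 7.1837 - 3.18 = 4.0037 eV

Since eV_s = KE_max:
V_s = KE_max/e = 4.0037 V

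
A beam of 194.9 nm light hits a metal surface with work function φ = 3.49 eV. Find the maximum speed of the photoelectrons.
1.0050e+06 m/s

First, find the maximum kinetic energy:
E_photon = hc/λ = 6.3614 eV
KE_max = E_photon - φ = 6.3614 - 3.49 = 2.8714 eV

Convert to Joules: KE_max = 2.8714 × 1.602×10⁻¹⁹ J = 4.6005e-19 J

Then use KE = ½mv² to find velocity:
v = √(2·KE/m) = √(2 × 4.6005e-19 J / 9.109e-31 kg)
v = 1.0050e+06 m/s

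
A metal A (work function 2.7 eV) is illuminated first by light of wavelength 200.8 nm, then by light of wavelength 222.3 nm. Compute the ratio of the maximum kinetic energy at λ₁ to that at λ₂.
1.2075

Using Einstein's equation: KE_max = hc/λ - φ

For λ₁ = 200.8 nm:
E₁ = hc/λ₁ = 6.1745 eV
KE₁ = E₁ - φ = 6.1745 - 2.7 = 3.4745 eV

For λ₂ = 222.3 nm:
E₂ = hc/λ₂ = 5.5773 eV
KE₂ = E₂ - φ = 5.5773 - 2.7 = 2.8773 eV

Ratio: KE₁/KE₂ = 3.4745/2.8773 = 1.2075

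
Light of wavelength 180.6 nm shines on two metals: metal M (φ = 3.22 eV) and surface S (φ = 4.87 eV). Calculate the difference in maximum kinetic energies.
1.6500 eV

Using KE_max = hc/λ - φ for each metal:

Photon energy: E = hc/λ = 6.8651 eV

For metal M (φ₁ = 3.22 eV):
KE₁ = E - φ₁ = 6.8651 - 3.22 = 3.6451 eV

For surface S (φ₂ = 4.87 eV):
KE₂ = E - φ₂ = 6.8651 - 4.87 = 1.9951 eV

Difference:
ΔKE = KE₁ - KE₂ = 3.6451 - 1.9951 = 1.6500 eV

Note: The difference equals the difference in work functions: 4.87 - 3.22 = 1.65 eV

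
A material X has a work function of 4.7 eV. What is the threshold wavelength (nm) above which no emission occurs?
263.80 nm

The threshold wavelength is when the photon energy equals the work function:
hc/λ₀ = φ

Solving for λ₀:
λ₀ = hc/φ = (6.626×10⁻³⁴ J·s)(3×10⁸ m/s) / (4.7 eV × 1.602×10⁻¹⁹ J/eV)
λ₀ = 263.80 nm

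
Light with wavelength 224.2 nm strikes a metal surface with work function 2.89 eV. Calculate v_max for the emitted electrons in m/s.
9.6368e+05 m/s

First, find the maximum kinetic energy:
E_photon = hc/λ = 5.5301 eV
KE_max = E_photon - φ = 5.5301 - 2.89 = 2.6401 eV

Convert to Joules: KE_max = 2.6401 × 1.602×10⁻¹⁹ J = 4.2299e-19 J

Then use KE = ½mv² to find velocity:
v = √(2·KE/m) = √(2 × 4.2299e-19 J / 9.109e-31 kg)
v = 9.6368e+05 m/s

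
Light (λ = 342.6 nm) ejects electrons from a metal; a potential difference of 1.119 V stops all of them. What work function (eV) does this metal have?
2.50 eV

The stopping potential gives the maximum kinetic energy: KE_max = eV_s = 1.119 eV

From Einstein's photoelectric equation: KE_max = hc/λ - φ
Rearranging: φ = hc/λ - KE_max

Calculate photon energy:
E_photon = hc/λ = (6.626×10⁻³⁴ J·s)(3×10⁸ m/s) / (342.6×10⁻⁹ m) = 3.6189 eV

Therefore:
φ = 3.6189 - 1.119 = 2.50 eV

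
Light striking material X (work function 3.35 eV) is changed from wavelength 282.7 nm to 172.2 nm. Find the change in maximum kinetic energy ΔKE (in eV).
2.8143 eV

Using Einstein's equation: KE_max = hc/λ - φ

For λ₁ = 282.7 nm:
KE₁ = hc/λ₁ - φ = 4.3857 - 3.35 = 1.0357 eV

For λ₂ = 172.2 nm:
KE₂ = hc/λ₂ - φ = 7.2000 - 3.35 = 3.8500 eV

Change in KE:
ΔKE = KE₂ - KE₁ = 3.8500 - 1.0357 = 2.8143 eV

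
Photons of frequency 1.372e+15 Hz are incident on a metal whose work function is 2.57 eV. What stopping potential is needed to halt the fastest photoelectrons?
3.1041 V

The stopping potential V_s satisfies: eV_s = KE_max

First, find KE_max using Einstein's equation:
E_photon = hf = (6.626×10⁻³⁴ J·s)(1.372e+15 Hz) = 5.6741 eV
KE_max = E_photon - φ = 5.6741 - 2.57 = 3.1041 eV

Since eV_s = KE_max:
V_s = KE_max/e = 3.1041 V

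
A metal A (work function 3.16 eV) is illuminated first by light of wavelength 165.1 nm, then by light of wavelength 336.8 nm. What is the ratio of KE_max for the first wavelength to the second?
8.3448

Using Einstein's equation: KE_max = hc/λ - φ

For λ₁ = 165.1 nm:
E₁ = hc/λ₁ = 7.5096 eV
KE₁ = E₁ - φ = 7.5096 - 3.16 = 4.3496 eV

For λ₂ = 336.8 nm:
E₂ = hc/λ₂ = 3.6812 eV
KE₂ = E₂ - φ = 3.6812 - 3.16 = 0.5212 eV

Ratio: KE₁/KE₂ = 4.3496/0.5212 = 8.3448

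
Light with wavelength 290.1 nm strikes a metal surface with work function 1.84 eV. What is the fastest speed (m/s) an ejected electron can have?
9.2528e+05 m/s

First, find the maximum kinetic energy:
E_photon = hc/λ = 4.2738 eV
KE_max = E_photon - φ = 4.2738 - 1.84 = 2.4338 eV

Convert to Joules: KE_max = 2.4338 × 1.602×10⁻¹⁹ J = 3.8994e-19 J

Then use KE = ½mv² to find velocity:
v = √(2·KE/m) = √(2 × 3.8994e-19 J / 9.109e-31 kg)
v = 9.2528e+05 m/s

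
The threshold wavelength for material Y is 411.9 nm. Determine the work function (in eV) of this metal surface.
3.01 eV

At the threshold wavelength, photon energy equals work function:
φ = hc/λ₀

Calculating:
φ = (6.626×10⁻³⁴ J·s)(3×10⁸ m/s) / (411.9×10⁻⁹ m)
φ = 3.01 eV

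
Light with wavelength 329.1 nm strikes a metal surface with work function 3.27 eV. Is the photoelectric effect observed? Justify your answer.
Yes

For photoemission, the photon energy must exceed the work function.

Photon energy: E = hc/λ = 3.7674 eV
Work function: φ = 3.27 eV

Since E_photon (3.7674 eV) > φ (3.27 eV), photoemission WILL occur.
The threshold wavelength is λ₀ = hc/φ = 379.2 nm.
Since 329.1 nm < 379.2 nm, the light has sufficient energy.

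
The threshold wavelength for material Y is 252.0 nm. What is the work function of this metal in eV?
4.92 eV

At the threshold wavelength, photon energy equals work function:
φ = hc/λ₀

Calculating:
φ = (6.626×10⁻³⁴ J·s)(3×10⁸ m/s) / (252.0×10⁻⁹ m)
φ = 4.92 eV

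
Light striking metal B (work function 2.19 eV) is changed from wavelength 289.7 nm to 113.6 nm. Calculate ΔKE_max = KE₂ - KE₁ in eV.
6.6344 eV

Using Einstein's equation: KE_max = hc/λ - φ

For λ₁ = 289.7 nm:
KE₁ = hc/λ₁ - φ = 4.2797 - 2.19 = 2.0897 eV

For λ₂ = 113.6 nm:
KE₂ = hc/λ₂ - φ = 10.9141 - 2.19 = 8.7241 eV

Change in KE:
ΔKE = KE₂ - KE₁ = 8.7241 - 2.0897 = 6.6344 eV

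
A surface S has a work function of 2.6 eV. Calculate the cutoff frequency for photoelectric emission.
6.2868e+14 Hz

The threshold frequency is when the photon energy equals the work function:
hf₀ = φ

Solving for f₀:
f₀ = φ/h = (2.6 eV × 1.602×10⁻¹⁹ J/eV) / (6.626×10⁻³⁴ J·s)
f₀ = 6.2868e+14 Hz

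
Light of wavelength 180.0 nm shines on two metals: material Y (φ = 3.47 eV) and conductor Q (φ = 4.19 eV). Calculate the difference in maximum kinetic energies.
0.7200 eV

Using KE_max = hc/λ - φ for each metal:

Photon energy: E = hc/λ = 6.8880 eV

For material Y (φ₁ = 3.47 eV):
KE₁ = E - φ₁ = 6.8880 - 3.47 = 3.4180 eV

For conductor Q (φ₂ = 4.19 eV):
KE₂ = E - φ₂ = 6.8880 - 4.19 = 2.6980 eV

Difference:
ΔKE = KE₁ - KE₂ = 3.4180 - 2.6980 = 0.7200 eV

Note: The difference equals the difference in work functions: 4.19 - 3.47 = 0.72 eV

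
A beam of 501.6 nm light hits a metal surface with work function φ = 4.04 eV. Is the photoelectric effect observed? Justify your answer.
No

For photoemission, the photon energy must exceed the work function.

Photon energy: E = hc/λ = 2.4718 eV
Work function: φ = 4.04 eV

Since E_photon (2.4718 eV) < φ (4.04 eV), photoemission will NOT occur.
The threshold wavelength is λ₀ = hc/φ = 306.9 nm.
Since 501.6 nm > 306.9 nm, the photons lack sufficient energy.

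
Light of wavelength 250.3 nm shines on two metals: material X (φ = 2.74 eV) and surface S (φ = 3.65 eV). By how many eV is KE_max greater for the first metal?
0.9100 eV

Using KE_max = hc/λ - φ for each metal:

Photon energy: E = hc/λ = 4.9534 eV

For material X (φ₁ = 2.74 eV):
KE₁ = E - φ₁ = 4.9534 - 2.74 = 2.2134 eV

For surface S (φ₂ = 3.65 eV):
KE₂ = E - φ₂ = 4.9534 - 3.65 = 1.3034 eV

Difference:
ΔKE = KE₁ - KE₂ = 2.2134 - 1.3034 = 0.9100 eV

Note: The difference equals the difference in work functions: 3.65 - 2.74 = 0.91 eV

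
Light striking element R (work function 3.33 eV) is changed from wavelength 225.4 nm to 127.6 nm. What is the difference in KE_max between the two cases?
4.2160 eV

Using Einstein's equation: KE_max = hc/λ - φ

For λ₁ = 225.4 nm:
KE₁ = hc/λ₁ - φ = 5.5006 - 3.33 = 2.1706 eV

For λ₂ = 127.6 nm:
KE₂ = hc/λ₂ - φ = 9.7166 - 3.33 = 6.3866 eV

Change in KE:
ΔKE = KE₂ - KE₁ = 6.3866 - 2.1706 = 4.2160 eV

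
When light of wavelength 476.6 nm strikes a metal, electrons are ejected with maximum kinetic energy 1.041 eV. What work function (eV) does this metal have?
1.56 eV

From Einstein's photoelectric equation: KE_max = hf - φ = hc/λ - φ

Rearranging for φ:
φ = hc/λ - KE_max

Calculate photon energy:
E_photon = hc/λ = 2.6014 eV

Therefore:
φ = 2.6014 - 1.041 = 1.56 eV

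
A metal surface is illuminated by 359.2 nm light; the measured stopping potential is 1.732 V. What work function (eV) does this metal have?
1.72 eV

The stopping potential gives the maximum kinetic energy: KE_max = eV_s = 1.732 eV

From Einstein's photoelectric equation: KE_max = hc/λ - φ
Rearranging: φ = hc/λ - KE_max

Calculate photon energy:
E_photon = hc/λ = (6.626×10⁻³⁴ J·s)(3×10⁸ m/s) / (359.2×10⁻⁹ m) = 3.4517 eV

Therefore:
φ = 3.4517 - 1.732 = 1.72 eV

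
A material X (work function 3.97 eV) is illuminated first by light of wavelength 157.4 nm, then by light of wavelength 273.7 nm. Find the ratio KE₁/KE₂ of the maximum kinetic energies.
6.9777

Using Einstein's equation: KE_max = hc/λ - φ

For λ₁ = 157.4 nm:
E₁ = hc/λ₁ = 7.8770 eV
KE₁ = E₁ - φ = 7.8770 - 3.97 = 3.9070 eV

For λ₂ = 273.7 nm:
E₂ = hc/λ₂ = 4.5299 eV
KE₂ = E₂ - φ = 4.5299 - 3.97 = 0.5599 eV

Ratio: KE₁/KE₂ = 3.9070/0.5599 = 6.9777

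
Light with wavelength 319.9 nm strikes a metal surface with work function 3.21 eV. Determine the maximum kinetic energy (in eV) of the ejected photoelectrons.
0.6657 eV

Using Einstein's photoelectric equation: KE_max = hf - φ = hc/λ - φ

First, calculate the photon energy:
E_photon = hc/λ = (6.626×10⁻³⁴ J·s)(3×10⁸ m/s) / (319.9×10⁻⁹ m)
E_photon = 3.8757 eV

Then, the maximum kinetic energy:
KE_max = E_photon - φ = 3.8757 eV - 3.21 eV = 0.6657 eV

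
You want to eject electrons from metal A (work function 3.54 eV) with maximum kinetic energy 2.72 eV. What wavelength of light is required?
198.06 nm

From Einstein's equation: KE_max = hc/λ - φ

Rearranging for λ:
hc/λ = KE_max + φ
λ = hc/(KE_max + φ)

Required photon energy:
E_photon = KE_max + φ = 2.72 + 3.54 = 6.26 eV

Required wavelength:
λ = hc/E_photon = (6.626×10⁻³⁴)(3×10⁸) / (6.26 × 1.602×10⁻¹⁹)
λ = 198.06 nm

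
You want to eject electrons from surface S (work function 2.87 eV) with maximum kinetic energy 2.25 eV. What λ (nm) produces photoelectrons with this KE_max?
242.16 nm

From Einstein's equation: KE_max = hc/λ - φ

Rearranging for λ:
hc/λ = KE_max + φ
λ = hc/(KE_max + φ)

Required photon energy:
E_photon = KE_max + φ = 2.25 + 2.87 = 5.12 eV

Required wavelength:
λ = hc/E_photon = (6.626×10⁻³⁴)(3×10⁸) / (5.12 × 1.602×10⁻¹⁹)
λ = 242.16 nm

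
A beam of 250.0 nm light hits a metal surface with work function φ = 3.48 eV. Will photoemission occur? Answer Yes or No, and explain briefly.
Yes

For photoemission, the photon energy must exceed the work function.

Photon energy: E = hc/λ = 4.9594 eV
Work function: φ = 3.48 eV

Since E_photon (4.9594 eV) > φ (3.48 eV), photoemission WILL occur.
The threshold wavelength is λ₀ = hc/φ = 356.3 nm.
Since 250.0 nm < 356.3 nm, the light has sufficient energy.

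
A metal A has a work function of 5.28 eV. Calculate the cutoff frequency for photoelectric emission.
1.2767e+15 Hz

The threshold frequency is when the photon energy equals the work function:
hf₀ = φ

Solving for f₀:
f₀ = φ/h = (5.28 eV × 1.602×10⁻¹⁹ J/eV) / (6.626×10⁻³⁴ J·s)
f₀ = 1.2767e+15 Hz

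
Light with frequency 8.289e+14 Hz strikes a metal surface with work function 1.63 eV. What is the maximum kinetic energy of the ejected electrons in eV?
1.7981 eV

Using Einstein's photoelectric equation: KE_max = hf - φ

First, calculate the photon energy:
E_photon = hf = (6.626×10⁻³⁴ J·s)(8.289e+14 Hz)
E_photon = 3.4281 eV

Then, the maximum kinetic energy:
KE_max = E_photon - φ = 3.4281 eV - 1.63 eV = 1.7981 eV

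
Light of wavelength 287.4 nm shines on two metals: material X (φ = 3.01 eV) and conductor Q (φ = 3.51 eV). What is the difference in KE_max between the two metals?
0.5000 eV

Using KE_max = hc/λ - φ for each metal:

Photon energy: E = hc/λ = 4.3140 eV

For material X (φ₁ = 3.01 eV):
KE₁ = E - φ₁ = 4.3140 - 3.01 = 1.3040 eV

For conductor Q (φ₂ = 3.51 eV):
KE₂ = E - φ₂ = 4.3140 - 3.51 = 0.8040 eV

Difference:
ΔKE = KE₁ - KE₂ = 1.3040 - 0.8040 = 0.5000 eV

Note: The difference equals the difference in work functions: 3.51 - 3.01 = 0.50 eV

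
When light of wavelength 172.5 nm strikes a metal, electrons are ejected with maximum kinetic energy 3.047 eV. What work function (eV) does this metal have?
4.14 eV

From Einstein's photoelectric equation: KE_max = hf - φ = hc/λ - φ

Rearranging for φ:
φ = hc/λ - KE_max

Calculate photon energy:
E_photon = hc/λ = 7.1875 eV

Therefore:
φ = 7.1875 - 3.047 = 4.14 eV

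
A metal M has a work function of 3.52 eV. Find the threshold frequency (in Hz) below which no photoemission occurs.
8.5113e+14 Hz

The threshold frequency is when the photon energy equals the work function:
hf₀ = φ

Solving for f₀:
f₀ = φ/h = (3.52 eV × 1.602×10⁻¹⁹ J/eV) / (6.626×10⁻³⁴ J·s)
f₀ = 8.5113e+14 Hz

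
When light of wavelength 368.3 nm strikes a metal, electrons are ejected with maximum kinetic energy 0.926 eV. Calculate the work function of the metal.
2.44 eV

From Einstein's photoelectric equation: KE_max = hf - φ = hc/λ - φ

Rearranging for φ:
φ = hc/λ - KE_max

Calculate photon energy:
E_photon = hc/λ = 3.3664 eV

Therefore:
φ = 3.3664 - 0.926 = 2.44 eV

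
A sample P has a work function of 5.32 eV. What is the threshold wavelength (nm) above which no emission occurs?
233.05 nm

The threshold wavelength is when the photon energy equals the work function:
hc/λ₀ = φ

Solving for λ₀:
λ₀ = hc/φ = (6.626×10⁻³⁴ J·s)(3×10⁸ m/s) / (5.32 eV × 1.602×10⁻¹⁹ J/eV)
λ₀ = 233.05 nm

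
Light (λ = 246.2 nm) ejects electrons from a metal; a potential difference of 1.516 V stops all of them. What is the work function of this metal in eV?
3.52 eV

The stopping potential gives the maximum kinetic energy: KE_max = eV_s = 1.516 eV

From Einstein's photoelectric equation: KE_max = hc/λ - φ
Rearranging: φ = hc/λ - KE_max

Calculate photon energy:
E_photon = hc/λ = (6.626×10⁻³⁴ J·s)(3×10⁸ m/s) / (246.2×10⁻⁹ m) = 5.0359 eV

Therefore:
φ = 5.0359 - 1.516 = 3.52 eV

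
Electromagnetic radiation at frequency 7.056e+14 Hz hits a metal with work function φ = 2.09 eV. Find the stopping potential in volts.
0.8281 V

The stopping potential V_s satisfies: eV_s = KE_max

First, find KE_max using Einstein's equation:
E_photon = hf = (6.626×10⁻³⁴ J·s)(7.056e+14 Hz) = 2.9181 eV
KE_max = E_photon - φ = 2.9181 - 2.09 = 0.8281 eV

Since eV_s = KE_max:
V_s = KE_max/e = 0.8281 V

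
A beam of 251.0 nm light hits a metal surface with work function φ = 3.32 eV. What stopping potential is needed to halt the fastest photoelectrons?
1.6196 V

The stopping potential V_s satisfies: eV_s = KE_max

First, find KE_max using Einstein's equation:
E_photon = hc/λ = 4.9396 eV
KE_max = E_photon - φ = 4.9396 - 3.32 = 1.6196 eV

Since eV_s = KE_max:
V_s = KE_max/e = 1.6196 V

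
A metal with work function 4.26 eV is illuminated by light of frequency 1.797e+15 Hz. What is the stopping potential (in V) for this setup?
3.1718 V

The stopping potential V_s satisfies: eV_s = KE_max

First, find KE_max using Einstein's equation:
E_photon = hf = (6.626×10⁻³⁴ J·s)(1.797e+15 Hz) = 7.4318 eV
KE_max = E_photon - φ = 7.4318 - 4.26 = 3.1718 eV

Since eV_s = KE_max:
V_s = KE_max/e = 3.1718 V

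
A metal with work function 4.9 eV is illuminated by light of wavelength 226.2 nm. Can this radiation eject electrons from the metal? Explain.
Yes

For photoemission, the photon energy must exceed the work function.

Photon energy: E = hc/λ = 5.4812 eV
Work function: φ = 4.9 eV

Since E_photon (5.4812 eV) > φ (4.9 eV), photoemission WILL occur.
The threshold wavelength is λ₀ = hc/φ = 253.0 nm.
Since 226.2 nm < 253.0 nm, the light has sufficient energy.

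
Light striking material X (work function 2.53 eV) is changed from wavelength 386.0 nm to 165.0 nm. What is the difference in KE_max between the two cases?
4.3022 eV

Using Einstein's equation: KE_max = hc/λ - φ

For λ₁ = 386.0 nm:
KE₁ = hc/λ₁ - φ = 3.2120 - 2.53 = 0.6820 eV

For λ₂ = 165.0 nm:
KE₂ = hc/λ₂ - φ = 7.5142 - 2.53 = 4.9842 eV

Change in KE:
ΔKE = KE₂ - KE₁ = 4.9842 - 0.6820 = 4.3022 eV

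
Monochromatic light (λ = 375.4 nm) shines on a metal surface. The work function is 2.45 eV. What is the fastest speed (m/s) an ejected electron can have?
5.4768e+05 m/s

First, find the maximum kinetic energy:
E_photon = hc/λ = 3.3027 eV
KE_max = E_photon - φ = 3.3027 - 2.45 = 0.8527 eV

Convert to Joules: KE_max = 0.8527 × 1.602×10⁻¹⁹ J = 1.3662e-19 J

Then use KE = ½mv² to find velocity:
v = √(2·KE/m) = √(2 × 1.3662e-19 J / 9.109e-31 kg)
v = 5.4768e+05 m/s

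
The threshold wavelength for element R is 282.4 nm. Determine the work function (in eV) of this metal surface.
4.39 eV

At the threshold wavelength, photon energy equals work function:
φ = hc/λ₀

Calculating:
φ = (6.626×10⁻³⁴ J·s)(3×10⁸ m/s) / (282.4×10⁻⁹ m)
φ = 4.39 eV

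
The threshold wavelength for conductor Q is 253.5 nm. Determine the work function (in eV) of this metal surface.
4.89 eV

At the threshold wavelength, photon energy equals work function:
φ = hc/λ₀

Calculating:
φ = (6.626×10⁻³⁴ J·s)(3×10⁸ m/s) / (253.5×10⁻⁹ m)
φ = 4.89 eV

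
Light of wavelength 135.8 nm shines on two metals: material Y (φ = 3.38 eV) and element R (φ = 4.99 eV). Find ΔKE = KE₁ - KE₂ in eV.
1.6100 eV

Using KE_max = hc/λ - φ for each metal:

Photon energy: E = hc/λ = 9.1299 eV

For material Y (φ₁ = 3.38 eV):
KE₁ = E - φ₁ = 9.1299 - 3.38 = 5.7499 eV

For element R (φ₂ = 4.99 eV):
KE₂ = E - φ₂ = 9.1299 - 4.99 = 4.1399 eV

Difference:
ΔKE = KE₁ - KE₂ = 5.7499 - 4.1399 = 1.6100 eV

Note: The difference equals the difference in work functions: 4.99 - 3.38 = 1.61 eV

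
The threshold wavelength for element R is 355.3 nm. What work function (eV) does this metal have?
3.49 eV

At the threshold wavelength, photon energy equals work function:
φ = hc/λ₀

Calculating:
φ = (6.626×10⁻³⁴ J·s)(3×10⁸ m/s) / (355.3×10⁻⁹ m)
φ = 3.49 eV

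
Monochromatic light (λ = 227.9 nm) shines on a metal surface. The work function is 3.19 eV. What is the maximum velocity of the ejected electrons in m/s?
8.8970e+05 m/s

First, find the maximum kinetic energy:
E_photon = hc/λ = 5.4403 eV
KE_max = E_photon - φ = 5.4403 - 3.19 = 2.2503 eV

Convert to Joules: KE_max = 2.2503 × 1.602×10⁻¹⁹ J = 3.6054e-19 J

Then use KE = ½mv² to find velocity:
v = √(2·KE/m) = √(2 × 3.6054e-19 J / 9.109e-31 kg)
v = 8.8970e+05 m/s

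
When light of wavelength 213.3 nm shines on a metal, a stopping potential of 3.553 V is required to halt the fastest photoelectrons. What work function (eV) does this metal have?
2.26 eV

The stopping potential gives the maximum kinetic energy: KE_max = eV_s = 3.553 eV

From Einstein's photoelectric equation: KE_max = hc/λ - φ
Rearranging: φ = hc/λ - KE_max

Calculate photon energy:
E_photon = hc/λ = (6.626×10⁻³⁴ J·s)(3×10⁸ m/s) / (213.3×10⁻⁹ m) = 5.8127 eV

Therefore:
φ = 5.8127 - 3.553 = 2.26 eV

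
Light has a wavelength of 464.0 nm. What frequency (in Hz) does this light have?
6.4610e+14 Hz

Using the wave equation: c = fλ

Solving for frequency:
f = c/λ = (3×10⁸ m/s) / (464.0×10⁻⁹ m)
f = 6.4610e+14 Hz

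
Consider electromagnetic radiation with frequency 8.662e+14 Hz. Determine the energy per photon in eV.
3.5823 eV

Using E = hf:

E = hf = (6.626×10⁻³⁴ J·s)(8.662e+14 Hz)
E = 3.5823 eV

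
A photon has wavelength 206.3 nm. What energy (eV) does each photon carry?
6.0099 eV

Using E = hf = hc/λ:

E = hc/λ = (6.626×10⁻³⁴ J·s)(3×10⁸ m/s) / (206.3×10⁻⁹ m)
E = 6.0099 eV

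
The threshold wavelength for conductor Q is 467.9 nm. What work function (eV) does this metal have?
2.65 eV

At the threshold wavelength, photon energy equals work function:
φ = hc/λ₀

Calculating:
φ = (6.626×10⁻³⁴ J·s)(3×10⁸ m/s) / (467.9×10⁻⁹ m)
φ = 2.65 eV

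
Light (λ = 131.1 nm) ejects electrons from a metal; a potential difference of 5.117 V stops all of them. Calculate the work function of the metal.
4.34 eV

The stopping potential gives the maximum kinetic energy: KE_max = eV_s = 5.117 eV

From Einstein's photoelectric equation: KE_max = hc/λ - φ
Rearranging: φ = hc/λ - KE_max

Calculate photon energy:
E_photon = hc/λ = (6.626×10⁻³⁴ J·s)(3×10⁸ m/s) / (131.1×10⁻⁹ m) = 9.4572 eV

Therefore:
φ = 9.4572 - 5.117 = 4.34 eV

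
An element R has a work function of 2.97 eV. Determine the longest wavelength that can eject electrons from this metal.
417.46 nm

The threshold wavelength is when the photon energy equals the work function:
hc/λ₀ = φ

Solving for λ₀:
λ₀ = hc/φ = (6.626×10⁻³⁴ J·s)(3×10⁸ m/s) / (2.97 eV × 1.602×10⁻¹⁹ J/eV)
λ₀ = 417.46 nm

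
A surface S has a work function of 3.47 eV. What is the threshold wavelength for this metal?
357.30 nm

The threshold wavelength is when the photon energy equals the work function:
hc/λ₀ = φ

Solving for λ₀:
λ₀ = hc/φ = (6.626×10⁻³⁴ J·s)(3×10⁸ m/s) / (3.47 eV × 1.602×10⁻¹⁹ J/eV)
λ₀ = 357.30 nm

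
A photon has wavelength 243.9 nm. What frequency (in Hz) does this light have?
1.2292e+15 Hz

Using the wave equation: c = fλ

Solving for frequency:
f = c/λ = (3×10⁸ m/s) / (243.9×10⁻⁹ m)
f = 1.2292e+15 Hz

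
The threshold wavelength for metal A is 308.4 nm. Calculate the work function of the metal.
4.02 eV

At the threshold wavelength, photon energy equals work function:
φ = hc/λ₀

Calculating:
φ = (6.626×10⁻³⁴ J·s)(3×10⁸ m/s) / (308.4×10⁻⁹ m)
φ = 4.02 eV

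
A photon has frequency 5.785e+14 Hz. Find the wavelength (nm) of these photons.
518.22 nm

Using the wave equation: c = fλ

Solving for wavelength:
λ = c/f = (3×10⁸ m/s) / (5.785e+14 Hz)
λ = 518.22 nm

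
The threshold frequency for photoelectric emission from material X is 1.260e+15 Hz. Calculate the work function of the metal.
5.21 eV

At the threshold frequency, photon energy equals work function:
φ = hf₀

Calculating:
φ = (6.626×10⁻³⁴ J·s)(1.260e+15 Hz)
φ = 5.21 eV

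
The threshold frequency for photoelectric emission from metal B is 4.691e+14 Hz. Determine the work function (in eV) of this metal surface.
1.94 eV

At the threshold frequency, photon energy equals work function:
φ = hf₀

Calculating:
φ = (6.626×10⁻³⁴ J·s)(4.691e+14 Hz)
φ = 1.94 eV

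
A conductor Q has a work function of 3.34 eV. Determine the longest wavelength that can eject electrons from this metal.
371.21 nm

The threshold wavelength is when the photon energy equals the work function:
hc/λ₀ = φ

Solving for λ₀:
λ₀ = hc/φ = (6.626×10⁻³⁴ J·s)(3×10⁸ m/s) / (3.34 eV × 1.602×10⁻¹⁹ J/eV)
λ₀ = 371.21 nm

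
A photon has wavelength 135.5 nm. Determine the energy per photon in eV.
9.1501 eV

Using E = hf = hc/λ:

E = hc/λ = (6.626×10⁻³⁴ J·s)(3×10⁸ m/s) / (135.5×10⁻⁹ m)
E = 9.1501 eV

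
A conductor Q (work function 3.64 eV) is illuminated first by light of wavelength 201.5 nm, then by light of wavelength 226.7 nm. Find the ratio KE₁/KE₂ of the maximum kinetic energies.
1.3739

Using Einstein's equation: KE_max = hc/λ - φ

For λ₁ = 201.5 nm:
E₁ = hc/λ₁ = 6.1531 eV
KE₁ = E₁ - φ = 6.1531 - 3.64 = 2.5131 eV

For λ₂ = 226.7 nm:
E₂ = hc/λ₂ = 5.4691 eV
KE₂ = E₂ - φ = 5.4691 - 3.64 = 1.8291 eV

Ratio: KE₁/KE₂ = 2.5131/1.8291 = 1.3739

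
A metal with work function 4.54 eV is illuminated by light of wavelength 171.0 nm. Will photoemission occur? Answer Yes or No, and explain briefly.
Yes

For photoemission, the photon energy must exceed the work function.

Photon energy: E = hc/λ = 7.2505 eV
Work function: φ = 4.54 eV

Since E_photon (7.2505 eV) > φ (4.54 eV), photoemission WILL occur.
The threshold wavelength is λ₀ = hc/φ = 273.1 nm.
Since 171.0 nm < 273.1 nm, the light has sufficient energy.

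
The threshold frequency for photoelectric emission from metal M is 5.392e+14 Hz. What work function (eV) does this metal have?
2.23 eV

At the threshold frequency, photon energy equals work function:
φ = hf₀

Calculating:
φ = (6.626×10⁻³⁴ J·s)(5.392e+14 Hz)
φ = 2.23 eV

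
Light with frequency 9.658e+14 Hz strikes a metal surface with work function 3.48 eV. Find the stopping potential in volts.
0.5142 V

The stopping potential V_s satisfies: eV_s = KE_max

First, find KE_max using Einstein's equation:
E_photon = hf = (6.626×10⁻³⁴ J·s)(9.658e+14 Hz) = 3.9942 eV
KE_max = E_photon - φ = 3.9942 - 3.48 = 0.5142 eV

Since eV_s = KE_max:
V_s = KE_max/e = 0.5142 V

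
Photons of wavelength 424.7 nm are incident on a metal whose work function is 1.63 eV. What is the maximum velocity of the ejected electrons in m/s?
6.7346e+05 m/s

First, find the maximum kinetic energy:
E_photon = hc/λ = 2.9193 eV
KE_max = E_photon - φ = 2.9193 - 1.63 = 1.2893 eV

Convert to Joules: KE_max = 1.2893 × 1.602×10⁻¹⁹ J = 2.0657e-19 J

Then use KE = ½mv² to find velocity:
v = √(2·KE/m) = √(2 × 2.0657e-19 J / 9.109e-31 kg)
v = 6.7346e+05 m/s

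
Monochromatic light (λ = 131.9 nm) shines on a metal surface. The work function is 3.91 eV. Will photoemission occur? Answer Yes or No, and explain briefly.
Yes

For photoemission, the photon energy must exceed the work function.

Photon energy: E = hc/λ = 9.3999 eV
Work function: φ = 3.91 eV

Since E_photon (9.3999 eV) > φ (3.91 eV), photoemission WILL occur.
The threshold wavelength is λ₀ = hc/φ = 317.1 nm.
Since 131.9 nm < 317.1 nm, the light has sufficient energy.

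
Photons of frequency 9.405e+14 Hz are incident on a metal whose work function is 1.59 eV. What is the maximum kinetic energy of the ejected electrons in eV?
2.2996 eV

Using Einstein's photoelectric equation: KE_max = hf - φ

First, calculate the photon energy:
E_photon = hf = (6.626×10⁻³⁴ J·s)(9.405e+14 Hz)
E_photon = 3.8896 eV

Then, the maximum kinetic energy:
KE_max = E_photon - φ = 3.8896 eV - 1.59 eV = 2.2996 eV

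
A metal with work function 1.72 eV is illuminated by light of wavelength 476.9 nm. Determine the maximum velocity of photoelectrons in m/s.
5.5631e+05 m/s

First, find the maximum kinetic energy:
E_photon = hc/λ = 2.5998 eV
KE_max = E_photon - φ = 2.5998 - 1.72 = 0.8798 eV

Convert to Joules: KE_max = 0.8798 × 1.602×10⁻¹⁹ J = 1.4096e-19 J

Then use KE = ½mv² to find velocity:
v = √(2·KE/m) = √(2 × 1.4096e-19 J / 9.109e-31 kg)
v = 5.5631e+05 m/s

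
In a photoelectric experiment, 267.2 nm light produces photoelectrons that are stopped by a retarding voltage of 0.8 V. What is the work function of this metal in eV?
3.84 eV

The stopping potential gives the maximum kinetic energy: KE_max = eV_s = 0.8 eV

From Einstein's photoelectric equation: KE_max = hc/λ - φ
Rearranging: φ = hc/λ - KE_max

Calculate photon energy:
E_photon = hc/λ = (6.626×10⁻³⁴ J·s)(3×10⁸ m/s) / (267.2×10⁻⁹ m) = 4.6401 eV

Therefore:
φ = 4.6401 - 0.8 = 3.84 eV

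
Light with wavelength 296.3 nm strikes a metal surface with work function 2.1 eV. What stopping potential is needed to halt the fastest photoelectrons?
2.0844 V

The stopping potential V_s satisfies: eV_s = KE_max

First, find KE_max using Einstein's equation:
E_photon = hc/λ = 4.1844 eV
KE_max = E_photon - φ = 4.1844 - 2.1 = 2.0844 eV

Since eV_s = KE_max:
V_s = KE_max/e = 2.0844 V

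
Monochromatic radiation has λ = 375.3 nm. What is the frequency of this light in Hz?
7.9881e+14 Hz

Using the wave equation: c = fλ

Solving for frequency:
f = c/λ = (3×10⁸ m/s) / (375.3×10⁻⁹ m)
f = 7.9881e+14 Hz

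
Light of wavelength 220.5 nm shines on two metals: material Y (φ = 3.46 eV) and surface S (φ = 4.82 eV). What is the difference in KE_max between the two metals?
1.3600 eV

Using KE_max = hc/λ - φ for each metal:

Photon energy: E = hc/λ = 5.6229 eV

For material Y (φ₁ = 3.46 eV):
KE₁ = E - φ₁ = 5.6229 - 3.46 = 2.1629 eV

For surface S (φ₂ = 4.82 eV):
KE₂ = E - φ₂ = 5.6229 - 4.82 = 0.8029 eV

Difference:
ΔKE = KE₁ - KE₂ = 2.1629 - 0.8029 = 1.3600 eV

Note: The difference equals the difference in work functions: 4.82 - 3.46 = 1.36 eV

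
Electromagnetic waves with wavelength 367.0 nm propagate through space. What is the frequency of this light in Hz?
8.1687e+14 Hz

Using the wave equation: c = fλ

Solving for frequency:
f = c/λ = (3×10⁸ m/s) / (367.0×10⁻⁹ m)
f = 8.1687e+14 Hz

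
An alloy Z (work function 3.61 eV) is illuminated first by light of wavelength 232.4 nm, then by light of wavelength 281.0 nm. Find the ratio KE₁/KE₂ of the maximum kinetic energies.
2.1501

Using Einstein's equation: KE_max = hc/λ - φ

For λ₁ = 232.4 nm:
E₁ = hc/λ₁ = 5.3349 eV
KE₁ = E₁ - φ = 5.3349 - 3.61 = 1.7249 eV

For λ₂ = 281.0 nm:
E₂ = hc/λ₂ = 4.4122 eV
KE₂ = E₂ - φ = 4.4122 - 3.61 = 0.8022 eV

Ratio: KE₁/KE₂ = 1.7249/0.8022 = 2.1501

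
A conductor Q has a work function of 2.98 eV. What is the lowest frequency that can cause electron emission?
7.2056e+14 Hz

The threshold frequency is when the photon energy equals the work function:
hf₀ = φ

Solving for f₀:
f₀ = φ/h = (2.98 eV × 1.602×10⁻¹⁹ J/eV) / (6.626×10⁻³⁴ J·s)
f₀ = 7.2056e+14 Hz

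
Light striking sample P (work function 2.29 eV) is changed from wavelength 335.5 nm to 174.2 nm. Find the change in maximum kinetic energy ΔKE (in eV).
3.4218 eV

Using Einstein's equation: KE_max = hc/λ - φ

For λ₁ = 335.5 nm:
KE₁ = hc/λ₁ - φ = 3.6955 - 2.29 = 1.4055 eV

For λ₂ = 174.2 nm:
KE₂ = hc/λ₂ - φ = 7.1173 - 2.29 = 4.8273 eV

Change in KE:
ΔKE = KE₂ - KE₁ = 4.8273 - 1.4055 = 3.4218 eV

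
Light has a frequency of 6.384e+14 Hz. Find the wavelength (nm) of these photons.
469.60 nm

Using the wave equation: c = fλ

Solving for wavelength:
λ = c/f = (3×10⁸ m/s) / (6.384e+14 Hz)
λ = 469.60 nm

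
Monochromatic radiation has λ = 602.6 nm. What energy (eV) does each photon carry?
2.0575 eV

Using E = hf = hc/λ:

E = hc/λ = (6.626×10⁻³⁴ J·s)(3×10⁸ m/s) / (602.6×10⁻⁹ m)
E = 2.0575 eV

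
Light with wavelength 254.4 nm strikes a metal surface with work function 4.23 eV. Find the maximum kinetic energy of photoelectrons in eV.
0.6436 eV

Using Einstein's photoelectric equation: KE_max = hf - φ = hc/λ - φ

First, calculate the photon energy:
E_photon = hc/λ = (6.626×10⁻³⁴ J·s)(3×10⁸ m/s) / (254.4×10⁻⁹ m)
E_photon = 4.8736 eV

Then, the maximum kinetic energy:
KE_max = E_photon - φ = 4.8736 eV - 4.23 eV = 0.6436 eV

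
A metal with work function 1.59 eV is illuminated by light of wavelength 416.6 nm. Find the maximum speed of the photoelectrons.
6.9827e+05 m/s

First, find the maximum kinetic energy:
E_photon = hc/λ = 2.9761 eV
KE_max = E_photon - φ = 2.9761 - 1.59 = 1.3861 eV

Convert to Joules: KE_max = 1.3861 × 1.602×10⁻¹⁹ J = 2.2208e-19 J

Then use KE = ½mv² to find velocity:
v = √(2·KE/m) = √(2 × 2.2208e-19 J / 9.109e-31 kg)
v = 6.9827e+05 m/s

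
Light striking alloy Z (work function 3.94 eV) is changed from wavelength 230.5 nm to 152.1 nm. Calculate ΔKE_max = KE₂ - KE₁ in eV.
2.7726 eV

Using Einstein's equation: KE_max = hc/λ - φ

For λ₁ = 230.5 nm:
KE₁ = hc/λ₁ - φ = 5.3789 - 3.94 = 1.4389 eV

For λ₂ = 152.1 nm:
KE₂ = hc/λ₂ - φ = 8.1515 - 3.94 = 4.2115 eV

Change in KE:
ΔKE = KE₂ - KE₁ = 4.2115 - 1.4389 = 2.7726 eV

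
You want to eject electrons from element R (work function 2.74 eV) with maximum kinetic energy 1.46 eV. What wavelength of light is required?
295.20 nm

From Einstein's equation: KE_max = hc/λ - φ

Rearranging for λ:
hc/λ = KE_max + φ
λ = hc/(KE_max + φ)

Required photon energy:
E_photon = KE_max + φ = 1.46 + 2.74 = 4.20 eV

Required wavelength:
λ = hc/E_photon = (6.626×10⁻³⁴)(3×10⁸) / (4.20 × 1.602×10⁻¹⁹)
λ = 295.20 nm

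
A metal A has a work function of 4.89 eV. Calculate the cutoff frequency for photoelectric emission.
1.1824e+15 Hz

The threshold frequency is when the photon energy equals the work function:
hf₀ = φ

Solving for f₀:
f₀ = φ/h = (4.89 eV × 1.602×10⁻¹⁹ J/eV) / (6.626×10⁻³⁴ J·s)
f₀ = 1.1824e+15 Hz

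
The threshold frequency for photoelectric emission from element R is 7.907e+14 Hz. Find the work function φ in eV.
3.27 eV

At the threshold frequency, photon energy equals work function:
φ = hf₀

Calculating:
φ = (6.626×10⁻³⁴ J·s)(7.907e+14 Hz)
φ = 3.27 eV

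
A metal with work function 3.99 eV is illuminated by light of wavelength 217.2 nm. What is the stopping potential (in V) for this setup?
1.7183 V

The stopping potential V_s satisfies: eV_s = KE_max

First, find KE_max using Einstein's equation:
E_photon = hc/λ = 5.7083 eV
KE_max = E_photon - φ = 5.7083 - 3.99 = 1.7183 eV

Since eV_s = KE_max:
V_s = KE_max/e = 1.7183 V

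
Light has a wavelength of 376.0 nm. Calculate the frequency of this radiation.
7.9732e+14 Hz

Using the wave equation: c = fλ

Solving for frequency:
f = c/λ = (3×10⁸ m/s) / (376.0×10⁻⁹ m)
f = 7.9732e+14 Hz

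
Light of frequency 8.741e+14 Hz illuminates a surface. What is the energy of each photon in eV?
3.6150 eV

Using E = hf:

E = hf = (6.626×10⁻³⁴ J·s)(8.741e+14 Hz)
E = 3.6150 eV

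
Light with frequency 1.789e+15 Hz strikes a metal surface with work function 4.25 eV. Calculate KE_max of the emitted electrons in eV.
3.1487 eV

Using Einstein's photoelectric equation: KE_max = hf - φ

First, calculate the photon energy:
E_photon = hf = (6.626×10⁻³⁴ J·s)(1.789e+15 Hz)
E_photon = 7.3987 eV

Then, the maximum kinetic energy:
KE_max = E_photon - φ = 7.3987 eV - 4.25 eV = 3.1487 eV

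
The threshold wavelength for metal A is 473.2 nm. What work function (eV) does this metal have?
2.62 eV

At the threshold wavelength, photon energy equals work function:
φ = hc/λ₀

Calculating:
φ = (6.626×10⁻³⁴ J·s)(3×10⁸ m/s) / (473.2×10⁻⁹ m)
φ = 2.62 eV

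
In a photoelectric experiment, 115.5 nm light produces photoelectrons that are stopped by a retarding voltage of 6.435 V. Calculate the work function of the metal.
4.30 eV

The stopping potential gives the maximum kinetic energy: KE_max = eV_s = 6.435 eV

From Einstein's photoelectric equation: KE_max = hc/λ - φ
Rearranging: φ = hc/λ - KE_max

Calculate photon energy:
E_photon = hc/λ = (6.626×10⁻³⁴ J·s)(3×10⁸ m/s) / (115.5×10⁻⁹ m) = 10.7346 eV

Therefore:
φ = 10.7346 - 6.435 = 4.30 eV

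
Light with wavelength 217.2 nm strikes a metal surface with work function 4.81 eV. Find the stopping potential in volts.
0.8983 V

The stopping potential V_s satisfies: eV_s = KE_max

First, find KE_max using Einstein's equation:
E_photon = hc/λ = 5.7083 eV
KE_max = E_photon - φ = 5.7083 - 4.81 = 0.8983 eV

Since eV_s = KE_max:
V_s = KE_max/e = 0.8983 V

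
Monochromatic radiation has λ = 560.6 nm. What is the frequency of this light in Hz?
5.3477e+14 Hz

Using the wave equation: c = fλ

Solving for frequency:
f = c/λ = (3×10⁸ m/s) / (560.6×10⁻⁹ m)
f = 5.3477e+14 Hz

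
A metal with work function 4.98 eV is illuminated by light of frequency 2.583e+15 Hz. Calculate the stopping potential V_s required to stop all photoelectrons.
5.7024 V

The stopping potential V_s satisfies: eV_s = KE_max

First, find KE_max using Einstein's equation:
E_photon = hf = (6.626×10⁻³⁴ J·s)(2.583e+15 Hz) = 10.6824 eV
KE_max = E_photon - φ = 10.6824 - 4.98 = 5.7024 eV

Since eV_s = KE_max:
V_s = KE_max/e = 5.7024 V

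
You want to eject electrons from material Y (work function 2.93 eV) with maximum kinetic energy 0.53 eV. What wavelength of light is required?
358.34 nm

From Einstein's equation: KE_max = hc/λ - φ

Rearranging for λ:
hc/λ = KE_max + φ
λ = hc/(KE_max + φ)

Required photon energy:
E_photon = KE_max + φ = 0.53 + 2.93 = 3.46 eV

Required wavelength:
λ = hc/E_photon = (6.626×10⁻³⁴)(3×10⁸) / (3.46 × 1.602×10⁻¹⁹)
λ = 358.34 nm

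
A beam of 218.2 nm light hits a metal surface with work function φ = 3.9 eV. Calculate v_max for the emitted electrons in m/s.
7.9176e+05 m/s

First, find the maximum kinetic energy:
E_photon = hc/λ = 5.6821 eV
KE_max = E_photon - φ = 5.6821 - 3.9 = 1.7821 eV

Convert to Joules: KE_max = 1.7821 × 1.602×10⁻¹⁹ J = 2.8553e-19 J

Then use KE = ½mv² to find velocity:
v = √(2·KE/m) = √(2 × 2.8553e-19 J / 9.109e-31 kg)
v = 7.9176e+05 m/s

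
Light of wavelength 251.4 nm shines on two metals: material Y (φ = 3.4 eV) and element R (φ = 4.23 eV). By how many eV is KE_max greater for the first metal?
0.8300 eV

Using KE_max = hc/λ - φ for each metal:

Photon energy: E = hc/λ = 4.9318 eV

For material Y (φ₁ = 3.4 eV):
KE₁ = E - φ₁ = 4.9318 - 3.4 = 1.5318 eV

For element R (φ₂ = 4.23 eV):
KE₂ = E - φ₂ = 4.9318 - 4.23 = 0.7018 eV

Difference:
ΔKE = KE₁ - KE₂ = 1.5318 - 0.7018 = 0.8300 eV

Note: The difference equals the difference in work functions: 4.23 - 3.4 = 0.83 eV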